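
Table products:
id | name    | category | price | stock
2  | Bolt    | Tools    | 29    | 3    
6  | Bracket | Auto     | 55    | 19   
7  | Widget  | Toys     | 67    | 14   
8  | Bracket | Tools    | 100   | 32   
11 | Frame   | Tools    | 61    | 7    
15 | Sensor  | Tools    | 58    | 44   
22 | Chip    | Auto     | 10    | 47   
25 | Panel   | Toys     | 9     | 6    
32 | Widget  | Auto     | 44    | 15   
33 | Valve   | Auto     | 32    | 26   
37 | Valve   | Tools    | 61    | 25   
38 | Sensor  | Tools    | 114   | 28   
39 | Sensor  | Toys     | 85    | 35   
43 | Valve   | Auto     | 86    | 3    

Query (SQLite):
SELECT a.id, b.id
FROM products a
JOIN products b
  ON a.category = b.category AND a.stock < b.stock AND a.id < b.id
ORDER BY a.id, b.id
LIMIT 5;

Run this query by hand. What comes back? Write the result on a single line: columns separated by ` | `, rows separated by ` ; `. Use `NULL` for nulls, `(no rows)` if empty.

2 | 8 ; 2 | 11 ; 2 | 15 ; 2 | 37 ; 2 | 38

Pairs (a,b) with same category, a.stock < b.stock, a.id < b.id.
category groups: Auto:{6,22,32,33,43} Tools:{2,8,11,15,37,38} Toys:{7,25,39}
Ordered by (a.id, b.id); first 5.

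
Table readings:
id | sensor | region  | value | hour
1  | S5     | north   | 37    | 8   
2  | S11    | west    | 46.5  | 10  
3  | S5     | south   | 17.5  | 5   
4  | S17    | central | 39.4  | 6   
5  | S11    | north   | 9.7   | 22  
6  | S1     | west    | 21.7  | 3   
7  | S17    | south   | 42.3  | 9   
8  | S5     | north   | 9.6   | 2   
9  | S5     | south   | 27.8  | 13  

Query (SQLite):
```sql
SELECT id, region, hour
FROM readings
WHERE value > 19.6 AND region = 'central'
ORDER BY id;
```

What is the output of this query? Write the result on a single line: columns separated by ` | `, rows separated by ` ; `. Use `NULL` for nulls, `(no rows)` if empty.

value > 19.6: ids {1, 2, 4, 6, 7, 9}
region = 'central': ids {4}
Combine with AND.

4 | central | 6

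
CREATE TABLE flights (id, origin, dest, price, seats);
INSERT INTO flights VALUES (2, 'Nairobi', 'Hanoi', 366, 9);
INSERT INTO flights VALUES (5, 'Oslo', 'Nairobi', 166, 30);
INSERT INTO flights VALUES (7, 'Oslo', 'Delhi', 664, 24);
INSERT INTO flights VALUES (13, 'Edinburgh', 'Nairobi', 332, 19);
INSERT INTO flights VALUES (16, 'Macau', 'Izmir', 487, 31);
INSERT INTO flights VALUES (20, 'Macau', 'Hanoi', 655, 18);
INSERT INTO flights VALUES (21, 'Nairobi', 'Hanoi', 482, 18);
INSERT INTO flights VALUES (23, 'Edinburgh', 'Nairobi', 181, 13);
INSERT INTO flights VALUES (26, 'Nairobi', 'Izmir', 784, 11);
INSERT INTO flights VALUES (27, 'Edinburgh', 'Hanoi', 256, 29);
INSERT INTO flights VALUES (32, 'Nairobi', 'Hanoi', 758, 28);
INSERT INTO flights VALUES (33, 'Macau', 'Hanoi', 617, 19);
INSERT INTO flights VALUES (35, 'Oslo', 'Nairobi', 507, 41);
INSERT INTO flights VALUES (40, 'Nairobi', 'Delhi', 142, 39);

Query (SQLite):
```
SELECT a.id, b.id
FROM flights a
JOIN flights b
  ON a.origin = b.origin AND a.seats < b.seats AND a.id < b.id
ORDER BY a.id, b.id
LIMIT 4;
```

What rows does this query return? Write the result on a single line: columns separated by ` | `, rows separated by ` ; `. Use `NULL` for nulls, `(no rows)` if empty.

2 | 21 ; 2 | 26 ; 2 | 32 ; 2 | 40

Pairs (a,b) with same origin, a.seats < b.seats, a.id < b.id.
origin groups: Edinburgh:{13,23,27} Macau:{16,20,33} Nairobi:{2,21,26,32,40} Oslo:{5,7,35}
Ordered by (a.id, b.id); first 4.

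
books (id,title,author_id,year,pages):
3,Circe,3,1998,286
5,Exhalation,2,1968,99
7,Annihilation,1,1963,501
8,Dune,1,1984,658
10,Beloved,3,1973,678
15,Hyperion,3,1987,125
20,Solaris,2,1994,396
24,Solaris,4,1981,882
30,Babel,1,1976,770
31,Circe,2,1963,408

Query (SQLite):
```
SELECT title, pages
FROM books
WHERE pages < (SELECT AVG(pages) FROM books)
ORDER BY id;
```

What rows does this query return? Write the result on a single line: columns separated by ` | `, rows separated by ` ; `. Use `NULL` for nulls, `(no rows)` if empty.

Scalar subquery: AVG(pages) over all books rows = 480.3.
Keep rows where pages < that value.

Circe | 286 ; Exhalation | 99 ; Hyperion | 125 ; Solaris | 396 ; Circe | 408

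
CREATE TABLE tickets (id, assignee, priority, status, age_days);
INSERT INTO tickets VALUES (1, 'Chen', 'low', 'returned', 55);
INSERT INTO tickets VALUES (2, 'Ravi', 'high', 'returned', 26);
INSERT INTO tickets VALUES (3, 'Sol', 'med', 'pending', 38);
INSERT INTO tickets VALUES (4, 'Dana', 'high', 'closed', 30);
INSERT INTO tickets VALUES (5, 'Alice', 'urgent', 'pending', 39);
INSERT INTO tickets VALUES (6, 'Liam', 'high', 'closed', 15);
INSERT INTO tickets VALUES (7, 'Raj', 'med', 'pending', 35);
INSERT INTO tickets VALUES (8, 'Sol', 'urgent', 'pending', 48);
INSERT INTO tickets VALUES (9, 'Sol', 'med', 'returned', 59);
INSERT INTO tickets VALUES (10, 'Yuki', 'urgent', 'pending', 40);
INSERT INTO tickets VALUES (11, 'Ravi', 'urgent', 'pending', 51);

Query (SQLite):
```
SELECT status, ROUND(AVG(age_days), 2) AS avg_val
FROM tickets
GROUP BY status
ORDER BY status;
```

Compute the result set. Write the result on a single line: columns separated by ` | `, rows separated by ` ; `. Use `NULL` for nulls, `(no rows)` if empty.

closed | 22.5 ; pending | 41.83 ; returned | 46.67

Partition tickets by status; compute ROUND(AVG(age_days), 2) within each group.
  closed: ids {4, 6} → ROUND(AVG(age_days), 2)=22.5
  pending: ids {3, 5, 7, 8, 10, 11} → ROUND(AVG(age_days), 2)=41.83
  returned: ids {1, 2, 9} → ROUND(AVG(age_days), 2)=46.67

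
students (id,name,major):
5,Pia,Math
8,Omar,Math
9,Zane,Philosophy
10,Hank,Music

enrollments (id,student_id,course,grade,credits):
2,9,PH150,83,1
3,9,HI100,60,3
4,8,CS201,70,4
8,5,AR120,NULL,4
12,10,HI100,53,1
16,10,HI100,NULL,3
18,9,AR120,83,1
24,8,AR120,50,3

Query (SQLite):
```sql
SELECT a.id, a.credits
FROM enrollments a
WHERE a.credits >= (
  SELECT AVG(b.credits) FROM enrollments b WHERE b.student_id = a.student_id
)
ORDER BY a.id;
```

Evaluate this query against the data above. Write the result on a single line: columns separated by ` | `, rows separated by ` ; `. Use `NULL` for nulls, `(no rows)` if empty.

For each enrollments row a, compute AVG(credits) over rows sharing a.student_id.
Keep row a if a.credits >= that per-group AVG.
  student_id=5: AVG(credits) = 4.0
  student_id=8: AVG(credits) = 3.5
  student_id=9: AVG(credits) = 1.666667
  student_id=10: AVG(credits) = 2.0

3 | 3 ; 4 | 4 ; 8 | 4 ; 16 | 3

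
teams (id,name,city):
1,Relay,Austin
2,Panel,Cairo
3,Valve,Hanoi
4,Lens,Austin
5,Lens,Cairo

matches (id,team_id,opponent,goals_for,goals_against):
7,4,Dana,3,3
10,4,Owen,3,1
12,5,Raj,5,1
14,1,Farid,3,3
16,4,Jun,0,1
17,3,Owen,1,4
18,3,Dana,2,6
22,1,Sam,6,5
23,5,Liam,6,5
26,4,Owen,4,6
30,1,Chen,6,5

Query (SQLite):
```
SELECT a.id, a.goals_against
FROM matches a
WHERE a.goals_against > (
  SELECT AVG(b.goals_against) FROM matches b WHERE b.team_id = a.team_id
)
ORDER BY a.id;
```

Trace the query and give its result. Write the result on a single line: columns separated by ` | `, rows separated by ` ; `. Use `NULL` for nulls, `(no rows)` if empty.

7 | 3 ; 18 | 6 ; 22 | 5 ; 23 | 5 ; 26 | 6 ; 30 | 5

For each matches row a, compute AVG(goals_against) over rows sharing a.team_id.
Keep row a if a.goals_against > that per-group AVG.
  team_id=1: AVG(goals_against) = 4.333333
  team_id=3: AVG(goals_against) = 5.0
  team_id=4: AVG(goals_against) = 2.75
  team_id=5: AVG(goals_against) = 3.0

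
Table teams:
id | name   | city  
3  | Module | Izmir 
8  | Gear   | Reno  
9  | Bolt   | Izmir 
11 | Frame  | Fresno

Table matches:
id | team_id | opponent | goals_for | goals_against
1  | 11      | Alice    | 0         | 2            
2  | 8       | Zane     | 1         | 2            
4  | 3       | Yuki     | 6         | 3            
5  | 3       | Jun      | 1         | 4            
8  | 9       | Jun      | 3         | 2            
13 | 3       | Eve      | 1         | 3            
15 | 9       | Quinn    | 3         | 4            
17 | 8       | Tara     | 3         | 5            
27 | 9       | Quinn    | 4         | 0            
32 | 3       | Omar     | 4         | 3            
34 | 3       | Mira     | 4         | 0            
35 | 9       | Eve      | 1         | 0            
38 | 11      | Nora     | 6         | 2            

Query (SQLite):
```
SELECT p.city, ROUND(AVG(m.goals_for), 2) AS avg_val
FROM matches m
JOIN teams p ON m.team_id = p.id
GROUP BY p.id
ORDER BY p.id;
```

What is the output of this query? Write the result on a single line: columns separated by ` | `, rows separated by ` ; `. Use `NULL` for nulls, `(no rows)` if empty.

Join each matches row to its teams via team_id.
Group joined rows by teams.id; compute ROUND(AVG(m.goals_for), 2) per group.
  3: ids {4, 5, 13, 32, 34} → ROUND(AVG(m.goals_for), 2)=3.2
  8: ids {2, 17} → ROUND(AVG(m.goals_for), 2)=2
  9: ids {8, 15, 27, 35} → ROUND(AVG(m.goals_for), 2)=2.75
  11: ids {1, 38} → ROUND(AVG(m.goals_for), 2)=3

Izmir | 3.2 ; Reno | 2 ; Izmir | 2.75 ; Fresno | 3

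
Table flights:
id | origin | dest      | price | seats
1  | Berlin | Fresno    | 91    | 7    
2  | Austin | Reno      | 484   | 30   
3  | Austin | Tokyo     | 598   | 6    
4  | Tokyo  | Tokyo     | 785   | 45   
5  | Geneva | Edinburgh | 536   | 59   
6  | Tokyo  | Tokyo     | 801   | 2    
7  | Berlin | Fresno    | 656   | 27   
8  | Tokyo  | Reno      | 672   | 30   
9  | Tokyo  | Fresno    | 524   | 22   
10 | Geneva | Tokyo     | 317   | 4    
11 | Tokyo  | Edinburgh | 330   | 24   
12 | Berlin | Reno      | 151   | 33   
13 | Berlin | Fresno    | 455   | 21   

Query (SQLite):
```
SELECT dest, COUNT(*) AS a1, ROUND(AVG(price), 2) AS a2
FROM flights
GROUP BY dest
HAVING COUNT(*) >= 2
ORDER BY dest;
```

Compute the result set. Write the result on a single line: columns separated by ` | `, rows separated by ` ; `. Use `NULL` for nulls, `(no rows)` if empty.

Edinburgh | 2 | 433 ; Fresno | 4 | 431.5 ; Reno | 3 | 435.67 ; Tokyo | 4 | 625.25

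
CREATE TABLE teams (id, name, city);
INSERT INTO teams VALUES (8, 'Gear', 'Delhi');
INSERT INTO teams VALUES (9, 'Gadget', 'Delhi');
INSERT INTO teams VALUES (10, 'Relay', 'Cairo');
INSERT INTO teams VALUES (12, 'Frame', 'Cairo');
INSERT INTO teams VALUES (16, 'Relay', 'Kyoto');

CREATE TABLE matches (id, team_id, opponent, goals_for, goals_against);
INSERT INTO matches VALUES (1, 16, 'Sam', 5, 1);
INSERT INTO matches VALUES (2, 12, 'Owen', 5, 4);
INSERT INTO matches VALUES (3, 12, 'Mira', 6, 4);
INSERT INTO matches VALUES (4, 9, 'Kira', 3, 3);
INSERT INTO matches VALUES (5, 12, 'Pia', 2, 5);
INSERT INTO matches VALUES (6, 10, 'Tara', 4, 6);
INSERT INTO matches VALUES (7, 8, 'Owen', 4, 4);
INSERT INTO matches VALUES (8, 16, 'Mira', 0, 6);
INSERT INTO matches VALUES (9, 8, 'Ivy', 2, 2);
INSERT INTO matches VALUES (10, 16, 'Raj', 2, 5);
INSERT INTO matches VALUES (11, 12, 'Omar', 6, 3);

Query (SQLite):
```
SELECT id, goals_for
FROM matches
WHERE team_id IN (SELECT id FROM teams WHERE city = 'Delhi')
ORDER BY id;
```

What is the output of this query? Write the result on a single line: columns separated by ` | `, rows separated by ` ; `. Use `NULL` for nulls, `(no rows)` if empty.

Inner query: teams.id where city = 'Delhi'.
Outer: keep matches rows whose team_id is in that set.
Inner query → {8, 9}

4 | 3 ; 7 | 4 ; 9 | 2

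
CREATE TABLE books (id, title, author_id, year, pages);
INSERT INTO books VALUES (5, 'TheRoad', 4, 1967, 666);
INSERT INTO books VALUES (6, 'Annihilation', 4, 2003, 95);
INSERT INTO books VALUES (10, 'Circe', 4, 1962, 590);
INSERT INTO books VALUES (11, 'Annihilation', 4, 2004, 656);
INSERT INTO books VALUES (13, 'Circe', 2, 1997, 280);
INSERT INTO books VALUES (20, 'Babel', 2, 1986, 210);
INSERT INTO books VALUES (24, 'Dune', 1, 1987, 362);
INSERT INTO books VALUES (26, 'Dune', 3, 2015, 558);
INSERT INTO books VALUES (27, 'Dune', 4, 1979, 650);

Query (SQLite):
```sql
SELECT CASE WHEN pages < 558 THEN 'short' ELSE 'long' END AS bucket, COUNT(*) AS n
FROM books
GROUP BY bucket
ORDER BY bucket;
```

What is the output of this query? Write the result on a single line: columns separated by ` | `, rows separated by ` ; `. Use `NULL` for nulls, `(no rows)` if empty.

long | 5 ; short | 4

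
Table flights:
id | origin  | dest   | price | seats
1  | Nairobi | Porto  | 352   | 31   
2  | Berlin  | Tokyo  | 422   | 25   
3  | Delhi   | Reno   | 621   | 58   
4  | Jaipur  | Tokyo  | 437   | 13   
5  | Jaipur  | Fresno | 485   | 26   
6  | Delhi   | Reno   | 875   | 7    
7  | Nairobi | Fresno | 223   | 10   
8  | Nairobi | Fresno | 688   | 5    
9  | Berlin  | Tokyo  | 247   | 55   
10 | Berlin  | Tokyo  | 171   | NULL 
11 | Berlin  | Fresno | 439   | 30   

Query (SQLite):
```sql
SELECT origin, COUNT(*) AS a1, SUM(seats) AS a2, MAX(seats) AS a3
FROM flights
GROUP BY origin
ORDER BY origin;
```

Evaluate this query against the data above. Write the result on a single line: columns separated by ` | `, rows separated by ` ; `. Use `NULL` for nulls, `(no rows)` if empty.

Group flights by origin.
Per group compute: COUNT(*), SUM(seats), MAX(seats).
  Berlin: ids {2, 9, 10, 11} → COUNT(*)=4, SUM(seats)=110, MAX(seats)=55
  Delhi: ids {3, 6} → COUNT(*)=2, SUM(seats)=65, MAX(seats)=58
  Jaipur: ids {4, 5} → COUNT(*)=2, SUM(seats)=39, MAX(seats)=26
  Nairobi: ids {1, 7, 8} → COUNT(*)=3, SUM(seats)=46, MAX(seats)=31

Berlin | 4 | 110 | 55 ; Delhi | 2 | 65 | 58 ; Jaipur | 2 | 39 | 26 ; Nairobi | 3 | 46 | 31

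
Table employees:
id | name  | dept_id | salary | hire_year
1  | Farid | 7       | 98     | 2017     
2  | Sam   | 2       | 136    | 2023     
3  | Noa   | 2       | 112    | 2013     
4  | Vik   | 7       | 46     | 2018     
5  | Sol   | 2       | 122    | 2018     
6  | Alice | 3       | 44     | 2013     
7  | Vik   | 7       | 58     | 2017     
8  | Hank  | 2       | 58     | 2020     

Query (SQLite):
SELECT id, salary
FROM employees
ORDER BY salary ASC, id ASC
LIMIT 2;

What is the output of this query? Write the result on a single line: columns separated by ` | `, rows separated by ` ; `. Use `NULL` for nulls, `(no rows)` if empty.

6 | 44 ; 4 | 46

Sort by salary asc, tiebreak id asc: (44, id=6), (46, id=4), (58, id=7), (58, id=8), (98, id=1) …. Take first 2.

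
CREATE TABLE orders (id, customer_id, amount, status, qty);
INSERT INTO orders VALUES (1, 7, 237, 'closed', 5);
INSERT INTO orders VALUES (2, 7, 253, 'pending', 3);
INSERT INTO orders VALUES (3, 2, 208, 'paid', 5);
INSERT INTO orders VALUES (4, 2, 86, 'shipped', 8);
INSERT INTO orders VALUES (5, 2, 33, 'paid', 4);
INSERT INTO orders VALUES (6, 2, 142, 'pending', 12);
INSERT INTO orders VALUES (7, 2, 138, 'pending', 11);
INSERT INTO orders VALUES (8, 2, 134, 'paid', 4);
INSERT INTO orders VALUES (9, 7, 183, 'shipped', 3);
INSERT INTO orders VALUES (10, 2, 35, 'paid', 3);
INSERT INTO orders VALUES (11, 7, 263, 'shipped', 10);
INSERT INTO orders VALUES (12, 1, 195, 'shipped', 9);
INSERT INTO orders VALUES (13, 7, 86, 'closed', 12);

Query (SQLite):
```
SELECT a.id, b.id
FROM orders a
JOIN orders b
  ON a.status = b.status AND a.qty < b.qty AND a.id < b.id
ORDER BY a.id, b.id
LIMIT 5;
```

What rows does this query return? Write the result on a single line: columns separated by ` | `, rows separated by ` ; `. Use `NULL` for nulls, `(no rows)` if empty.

Pairs (a,b) with same status, a.qty < b.qty, a.id < b.id.
status groups: closed:{1,13} paid:{3,5,8,10} pending:{2,6,7} shipped:{4,9,11,12}
Ordered by (a.id, b.id); first 5.

1 | 13 ; 2 | 6 ; 2 | 7 ; 4 | 11 ; 4 | 12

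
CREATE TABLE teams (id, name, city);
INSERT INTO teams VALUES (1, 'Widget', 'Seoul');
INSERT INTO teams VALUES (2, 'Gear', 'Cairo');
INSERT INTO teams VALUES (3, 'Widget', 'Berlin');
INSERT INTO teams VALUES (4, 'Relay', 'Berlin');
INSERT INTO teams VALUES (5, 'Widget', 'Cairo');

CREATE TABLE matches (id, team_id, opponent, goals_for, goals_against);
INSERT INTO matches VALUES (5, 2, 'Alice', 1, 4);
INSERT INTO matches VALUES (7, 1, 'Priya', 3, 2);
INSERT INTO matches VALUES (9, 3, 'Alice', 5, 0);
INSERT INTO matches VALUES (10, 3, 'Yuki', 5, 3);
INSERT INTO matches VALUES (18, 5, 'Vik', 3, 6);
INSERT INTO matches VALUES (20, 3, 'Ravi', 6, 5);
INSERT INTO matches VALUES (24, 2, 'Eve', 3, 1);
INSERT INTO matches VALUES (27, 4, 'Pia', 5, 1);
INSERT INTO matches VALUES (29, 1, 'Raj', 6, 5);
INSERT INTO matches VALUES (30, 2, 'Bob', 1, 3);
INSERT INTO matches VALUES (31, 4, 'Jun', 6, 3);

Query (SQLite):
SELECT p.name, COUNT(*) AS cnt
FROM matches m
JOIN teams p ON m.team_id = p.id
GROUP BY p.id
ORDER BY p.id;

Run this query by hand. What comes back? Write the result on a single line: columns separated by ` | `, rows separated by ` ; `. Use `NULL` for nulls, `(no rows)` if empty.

Join each matches row to its teams via team_id.
Group joined rows by teams.id; compute COUNT(*) per group.
  1: ids {7, 29} → COUNT(*)=2
  2: ids {5, 24, 30} → COUNT(*)=3
  3: ids {9, 10, 20} → COUNT(*)=3
  4: ids {27, 31} → COUNT(*)=2
  5: ids {18} → COUNT(*)=1

Widget | 2 ; Gear | 3 ; Widget | 3 ; Relay | 2 ; Widget | 1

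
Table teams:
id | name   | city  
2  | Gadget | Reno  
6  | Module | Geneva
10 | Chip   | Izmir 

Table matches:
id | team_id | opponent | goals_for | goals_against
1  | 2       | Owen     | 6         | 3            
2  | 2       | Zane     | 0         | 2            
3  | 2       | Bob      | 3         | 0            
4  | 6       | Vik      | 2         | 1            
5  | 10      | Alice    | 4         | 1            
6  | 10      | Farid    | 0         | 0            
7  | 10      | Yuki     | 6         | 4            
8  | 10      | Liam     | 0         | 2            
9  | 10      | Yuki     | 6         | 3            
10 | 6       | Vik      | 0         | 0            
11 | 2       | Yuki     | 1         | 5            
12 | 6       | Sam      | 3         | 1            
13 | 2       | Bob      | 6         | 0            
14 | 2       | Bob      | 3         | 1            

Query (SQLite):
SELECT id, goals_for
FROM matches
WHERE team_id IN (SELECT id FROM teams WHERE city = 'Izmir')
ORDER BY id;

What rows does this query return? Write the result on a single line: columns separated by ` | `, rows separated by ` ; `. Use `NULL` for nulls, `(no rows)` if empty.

5 | 4 ; 6 | 0 ; 7 | 6 ; 8 | 0 ; 9 | 6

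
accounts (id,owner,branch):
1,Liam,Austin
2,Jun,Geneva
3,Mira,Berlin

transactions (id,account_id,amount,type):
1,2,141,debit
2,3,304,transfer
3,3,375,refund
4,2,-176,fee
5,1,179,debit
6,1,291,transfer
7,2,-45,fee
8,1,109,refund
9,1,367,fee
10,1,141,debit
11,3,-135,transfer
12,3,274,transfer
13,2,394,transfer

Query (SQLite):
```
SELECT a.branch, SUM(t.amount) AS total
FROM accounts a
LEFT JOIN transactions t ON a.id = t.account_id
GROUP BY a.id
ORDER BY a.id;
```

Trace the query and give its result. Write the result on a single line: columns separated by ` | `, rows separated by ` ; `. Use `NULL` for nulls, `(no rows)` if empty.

Austin | 1087 ; Geneva | 314 ; Berlin | 818

LEFT JOIN keeps every accounts row; unmatched ones get NULL for transactions columns.
Group by accounts.id and compute SUM(t.amount). SUM over an all-NULL group is NULL.
  1: ids {5, 6, 8, 9, 10} → SUM(t.amount)=1087
  2: ids {1, 4, 7, 13} → SUM(t.amount)=314
  3: ids {2, 3, 11, 12} → SUM(t.amount)=818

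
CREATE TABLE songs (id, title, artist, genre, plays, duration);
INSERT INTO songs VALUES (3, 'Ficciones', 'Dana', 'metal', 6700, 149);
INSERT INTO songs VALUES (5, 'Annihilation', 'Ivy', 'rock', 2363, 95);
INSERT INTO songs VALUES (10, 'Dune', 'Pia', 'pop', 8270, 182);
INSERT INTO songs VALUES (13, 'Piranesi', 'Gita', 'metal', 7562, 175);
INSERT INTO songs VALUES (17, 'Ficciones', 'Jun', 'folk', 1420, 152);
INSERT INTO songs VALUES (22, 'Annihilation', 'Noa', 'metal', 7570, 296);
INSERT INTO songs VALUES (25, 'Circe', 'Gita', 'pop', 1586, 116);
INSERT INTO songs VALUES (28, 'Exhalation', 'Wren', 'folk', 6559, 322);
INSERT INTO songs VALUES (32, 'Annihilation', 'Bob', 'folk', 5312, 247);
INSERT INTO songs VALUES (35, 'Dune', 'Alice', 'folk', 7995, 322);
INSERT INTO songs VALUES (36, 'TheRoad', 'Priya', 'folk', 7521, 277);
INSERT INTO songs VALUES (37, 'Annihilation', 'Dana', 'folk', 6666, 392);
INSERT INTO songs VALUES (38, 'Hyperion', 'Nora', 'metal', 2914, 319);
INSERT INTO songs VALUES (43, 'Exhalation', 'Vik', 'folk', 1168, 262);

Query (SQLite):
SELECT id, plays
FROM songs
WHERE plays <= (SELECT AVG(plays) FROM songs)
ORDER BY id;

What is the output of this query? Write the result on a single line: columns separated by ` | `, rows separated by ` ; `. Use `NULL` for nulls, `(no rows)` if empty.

5 | 2363 ; 17 | 1420 ; 25 | 1586 ; 38 | 2914 ; 43 | 1168

Scalar subquery: AVG(plays) over all songs rows = 5257.571429 (≈; comparison uses full precision).
Keep rows where plays <= that value.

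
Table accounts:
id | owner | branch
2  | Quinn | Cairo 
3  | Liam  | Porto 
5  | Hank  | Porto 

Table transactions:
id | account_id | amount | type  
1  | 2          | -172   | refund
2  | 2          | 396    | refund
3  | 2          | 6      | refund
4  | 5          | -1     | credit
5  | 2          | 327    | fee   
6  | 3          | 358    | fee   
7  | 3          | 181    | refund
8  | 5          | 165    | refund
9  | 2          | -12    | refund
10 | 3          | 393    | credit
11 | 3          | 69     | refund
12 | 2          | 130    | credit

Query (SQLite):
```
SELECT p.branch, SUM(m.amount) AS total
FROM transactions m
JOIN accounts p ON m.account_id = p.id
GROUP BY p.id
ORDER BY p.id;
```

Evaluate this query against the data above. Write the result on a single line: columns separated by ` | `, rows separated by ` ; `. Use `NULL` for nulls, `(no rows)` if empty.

Cairo | 675 ; Porto | 1001 ; Porto | 164

Join each transactions row to its accounts via account_id.
Group joined rows by accounts.id; compute SUM(m.amount) per group.
  2: ids {1, 2, 3, 5, 9, 12} → SUM(m.amount)=675
  3: ids {6, 7, 10, 11} → SUM(m.amount)=1001
  5: ids {4, 8} → SUM(m.amount)=164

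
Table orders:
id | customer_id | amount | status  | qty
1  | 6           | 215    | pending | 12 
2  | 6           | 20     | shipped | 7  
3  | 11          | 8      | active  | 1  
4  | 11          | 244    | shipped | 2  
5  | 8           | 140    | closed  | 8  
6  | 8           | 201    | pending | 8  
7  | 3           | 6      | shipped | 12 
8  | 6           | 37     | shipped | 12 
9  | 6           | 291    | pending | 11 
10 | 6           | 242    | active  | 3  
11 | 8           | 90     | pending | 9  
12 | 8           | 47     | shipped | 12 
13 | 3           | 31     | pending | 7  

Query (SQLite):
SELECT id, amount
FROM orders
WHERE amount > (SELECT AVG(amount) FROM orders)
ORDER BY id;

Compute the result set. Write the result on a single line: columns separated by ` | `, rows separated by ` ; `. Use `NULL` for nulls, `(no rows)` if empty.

1 | 215 ; 4 | 244 ; 5 | 140 ; 6 | 201 ; 9 | 291 ; 10 | 242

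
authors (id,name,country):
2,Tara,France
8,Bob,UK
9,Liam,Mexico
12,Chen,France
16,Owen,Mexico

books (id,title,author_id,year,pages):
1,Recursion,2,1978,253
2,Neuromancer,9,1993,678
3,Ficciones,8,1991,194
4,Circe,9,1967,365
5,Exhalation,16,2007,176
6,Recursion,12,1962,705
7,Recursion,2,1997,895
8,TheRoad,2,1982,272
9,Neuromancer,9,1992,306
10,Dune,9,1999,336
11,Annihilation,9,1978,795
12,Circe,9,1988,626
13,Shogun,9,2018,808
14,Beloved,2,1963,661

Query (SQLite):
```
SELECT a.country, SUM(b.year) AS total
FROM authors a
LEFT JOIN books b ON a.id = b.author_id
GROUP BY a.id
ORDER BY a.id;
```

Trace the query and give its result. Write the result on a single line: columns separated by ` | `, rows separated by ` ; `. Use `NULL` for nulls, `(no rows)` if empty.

France | 7920 ; UK | 1991 ; Mexico | 13935 ; France | 1962 ; Mexico | 2007

LEFT JOIN keeps every authors row; unmatched ones get NULL for books columns.
Group by authors.id and compute SUM(b.year). SUM over an all-NULL group is NULL.
  2: ids {1, 7, 8, 14} → SUM(b.year)=7920
  8: ids {3} → SUM(b.year)=1991
  9: ids {2, 4, 9, 10, 11, 12, 13} → SUM(b.year)=13935
  12: ids {6} → SUM(b.year)=1962
  16: ids {5} → SUM(b.year)=2007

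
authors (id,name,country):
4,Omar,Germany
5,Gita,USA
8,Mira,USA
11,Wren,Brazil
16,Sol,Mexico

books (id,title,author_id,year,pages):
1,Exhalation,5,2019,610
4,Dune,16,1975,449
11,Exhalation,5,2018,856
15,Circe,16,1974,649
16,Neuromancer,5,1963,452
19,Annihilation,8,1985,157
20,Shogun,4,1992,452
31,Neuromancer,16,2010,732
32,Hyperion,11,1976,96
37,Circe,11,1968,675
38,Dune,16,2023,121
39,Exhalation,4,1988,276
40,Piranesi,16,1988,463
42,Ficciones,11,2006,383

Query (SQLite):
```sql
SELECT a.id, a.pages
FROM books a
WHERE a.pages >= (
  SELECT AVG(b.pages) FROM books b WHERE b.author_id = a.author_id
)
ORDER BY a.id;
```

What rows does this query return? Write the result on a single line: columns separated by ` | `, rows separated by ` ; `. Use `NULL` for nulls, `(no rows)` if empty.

11 | 856 ; 15 | 649 ; 19 | 157 ; 20 | 452 ; 31 | 732 ; 37 | 675

For each books row a, compute AVG(pages) over rows sharing a.author_id.
Keep row a if a.pages >= that per-group AVG.
  author_id=4: AVG(pages) = 364.0
  author_id=5: AVG(pages) = 639.333333
  author_id=8: AVG(pages) = 157.0
  author_id=11: AVG(pages) = 384.666667
  author_id=16: AVG(pages) = 482.8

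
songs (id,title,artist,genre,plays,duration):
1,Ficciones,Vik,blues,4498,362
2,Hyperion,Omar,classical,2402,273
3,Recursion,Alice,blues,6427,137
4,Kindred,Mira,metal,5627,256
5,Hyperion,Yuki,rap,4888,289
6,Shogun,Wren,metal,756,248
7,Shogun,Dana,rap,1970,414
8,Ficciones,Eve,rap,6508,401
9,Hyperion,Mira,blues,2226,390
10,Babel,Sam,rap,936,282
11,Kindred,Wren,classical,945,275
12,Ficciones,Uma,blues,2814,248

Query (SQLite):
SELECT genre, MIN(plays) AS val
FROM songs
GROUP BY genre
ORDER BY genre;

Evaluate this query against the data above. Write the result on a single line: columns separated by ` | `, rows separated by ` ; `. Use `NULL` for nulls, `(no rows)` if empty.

blues | 2226 ; classical | 945 ; metal | 756 ; rap | 936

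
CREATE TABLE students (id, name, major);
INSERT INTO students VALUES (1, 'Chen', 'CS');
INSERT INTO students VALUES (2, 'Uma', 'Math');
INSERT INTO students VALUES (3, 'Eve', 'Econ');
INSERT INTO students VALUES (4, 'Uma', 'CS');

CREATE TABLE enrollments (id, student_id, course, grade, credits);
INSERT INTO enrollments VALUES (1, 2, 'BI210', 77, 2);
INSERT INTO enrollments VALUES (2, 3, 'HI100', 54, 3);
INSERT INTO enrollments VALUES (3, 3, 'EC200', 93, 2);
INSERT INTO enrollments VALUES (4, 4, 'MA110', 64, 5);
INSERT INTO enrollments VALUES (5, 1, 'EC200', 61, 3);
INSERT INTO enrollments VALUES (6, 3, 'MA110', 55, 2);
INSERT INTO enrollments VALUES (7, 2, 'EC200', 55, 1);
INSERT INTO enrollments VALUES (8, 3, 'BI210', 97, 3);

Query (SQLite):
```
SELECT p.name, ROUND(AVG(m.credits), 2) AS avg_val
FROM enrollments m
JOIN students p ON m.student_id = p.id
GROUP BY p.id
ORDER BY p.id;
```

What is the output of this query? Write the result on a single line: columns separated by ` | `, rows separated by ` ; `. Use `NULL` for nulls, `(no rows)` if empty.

Chen | 3 ; Uma | 1.5 ; Eve | 2.5 ; Uma | 5

Join each enrollments row to its students via student_id.
Group joined rows by students.id; compute ROUND(AVG(m.credits), 2) per group.
  1: ids {5} → ROUND(AVG(m.credits), 2)=3
  2: ids {1, 7} → ROUND(AVG(m.credits), 2)=1.5
  3: ids {2, 3, 6, 8} → ROUND(AVG(m.credits), 2)=2.5
  4: ids {4} → ROUND(AVG(m.credits), 2)=5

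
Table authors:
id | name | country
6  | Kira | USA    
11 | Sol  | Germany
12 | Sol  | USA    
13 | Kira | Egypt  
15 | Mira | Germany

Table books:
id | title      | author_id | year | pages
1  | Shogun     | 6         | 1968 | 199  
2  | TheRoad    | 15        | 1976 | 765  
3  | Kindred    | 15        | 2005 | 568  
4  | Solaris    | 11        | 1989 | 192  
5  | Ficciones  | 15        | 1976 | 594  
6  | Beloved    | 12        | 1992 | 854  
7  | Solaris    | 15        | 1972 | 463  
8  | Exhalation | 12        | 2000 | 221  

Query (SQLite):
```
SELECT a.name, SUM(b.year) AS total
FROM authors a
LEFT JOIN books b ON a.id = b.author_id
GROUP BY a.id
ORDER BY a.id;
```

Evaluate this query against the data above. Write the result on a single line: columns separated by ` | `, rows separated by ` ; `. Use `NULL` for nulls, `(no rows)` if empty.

LEFT JOIN keeps every authors row; unmatched ones get NULL for books columns.
Group by authors.id and compute SUM(b.year). SUM over an all-NULL group is NULL.
  6: ids {1} → SUM(b.year)=1968
  11: ids {4} → SUM(b.year)=1989
  12: ids {6, 8} → SUM(b.year)=3992
  13: ids {—} → SUM(b.year)=NULL
  15: ids {2, 3, 5, 7} → SUM(b.year)=7929

Kira | 1968 ; Sol | 1989 ; Sol | 3992 ; Kira | NULL ; Mira | 7929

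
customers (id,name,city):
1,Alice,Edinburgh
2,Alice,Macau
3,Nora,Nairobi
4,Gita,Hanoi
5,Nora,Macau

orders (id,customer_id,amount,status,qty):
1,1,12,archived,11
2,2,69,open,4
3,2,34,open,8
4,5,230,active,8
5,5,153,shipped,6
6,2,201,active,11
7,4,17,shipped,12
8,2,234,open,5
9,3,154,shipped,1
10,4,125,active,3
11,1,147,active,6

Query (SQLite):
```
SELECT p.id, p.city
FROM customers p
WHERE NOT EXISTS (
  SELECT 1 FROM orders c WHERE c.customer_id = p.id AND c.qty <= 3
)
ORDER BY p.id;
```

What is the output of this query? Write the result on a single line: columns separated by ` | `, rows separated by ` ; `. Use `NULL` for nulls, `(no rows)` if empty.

1 | Edinburgh ; 2 | Macau ; 5 | Macau

For each customers row, check whether any orders with matching customer_id has qty <= 3.
Keep rows where that is false.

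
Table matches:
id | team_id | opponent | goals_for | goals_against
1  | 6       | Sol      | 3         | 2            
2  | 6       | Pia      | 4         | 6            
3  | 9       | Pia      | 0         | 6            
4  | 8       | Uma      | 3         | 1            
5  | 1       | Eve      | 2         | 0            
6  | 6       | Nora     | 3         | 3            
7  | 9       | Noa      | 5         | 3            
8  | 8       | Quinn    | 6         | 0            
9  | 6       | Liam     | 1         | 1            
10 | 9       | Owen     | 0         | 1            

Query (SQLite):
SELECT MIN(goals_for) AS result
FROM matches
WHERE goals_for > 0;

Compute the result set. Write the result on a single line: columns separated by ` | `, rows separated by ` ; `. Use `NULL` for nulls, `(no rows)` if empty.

Rows where goals_for > 0 → goals_for values: [3, 4, 3, 2, 3, 5, 6, 1].
MIN of non-NULL values = 1.

1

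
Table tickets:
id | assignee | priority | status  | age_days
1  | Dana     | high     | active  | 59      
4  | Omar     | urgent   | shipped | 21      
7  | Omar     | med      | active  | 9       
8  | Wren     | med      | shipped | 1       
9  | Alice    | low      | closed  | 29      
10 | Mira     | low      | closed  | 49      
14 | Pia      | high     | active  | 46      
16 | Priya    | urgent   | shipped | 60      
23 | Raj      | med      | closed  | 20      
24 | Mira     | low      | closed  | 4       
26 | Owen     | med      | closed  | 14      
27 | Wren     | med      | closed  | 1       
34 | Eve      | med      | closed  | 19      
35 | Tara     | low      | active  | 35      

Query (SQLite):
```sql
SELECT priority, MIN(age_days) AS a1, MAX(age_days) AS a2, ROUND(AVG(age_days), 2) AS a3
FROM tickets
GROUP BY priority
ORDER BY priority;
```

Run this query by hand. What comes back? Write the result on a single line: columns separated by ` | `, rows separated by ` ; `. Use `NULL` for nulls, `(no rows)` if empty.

high | 46 | 59 | 52.5 ; low | 4 | 49 | 29.25 ; med | 1 | 20 | 10.67 ; urgent | 21 | 60 | 40.5

Group tickets by priority.
Per group compute: MIN(age_days), MAX(age_days), ROUND(AVG(age_days), 2).
  high: ids {1, 14} → MIN(age_days)=46, MAX(age_days)=59, ROUND(AVG(age_days), 2)=52.5
  low: ids {9, 10, 24, 35} → MIN(age_days)=4, MAX(age_days)=49, ROUND(AVG(age_days), 2)=29.25
  med: ids {7, 8, 23, 26, 27, 34} → MIN(age_days)=1, MAX(age_days)=20, ROUND(AVG(age_days), 2)=10.67
  urgent: ids {4, 16} → MIN(age_days)=21, MAX(age_days)=60, ROUND(AVG(age_days), 2)=40.5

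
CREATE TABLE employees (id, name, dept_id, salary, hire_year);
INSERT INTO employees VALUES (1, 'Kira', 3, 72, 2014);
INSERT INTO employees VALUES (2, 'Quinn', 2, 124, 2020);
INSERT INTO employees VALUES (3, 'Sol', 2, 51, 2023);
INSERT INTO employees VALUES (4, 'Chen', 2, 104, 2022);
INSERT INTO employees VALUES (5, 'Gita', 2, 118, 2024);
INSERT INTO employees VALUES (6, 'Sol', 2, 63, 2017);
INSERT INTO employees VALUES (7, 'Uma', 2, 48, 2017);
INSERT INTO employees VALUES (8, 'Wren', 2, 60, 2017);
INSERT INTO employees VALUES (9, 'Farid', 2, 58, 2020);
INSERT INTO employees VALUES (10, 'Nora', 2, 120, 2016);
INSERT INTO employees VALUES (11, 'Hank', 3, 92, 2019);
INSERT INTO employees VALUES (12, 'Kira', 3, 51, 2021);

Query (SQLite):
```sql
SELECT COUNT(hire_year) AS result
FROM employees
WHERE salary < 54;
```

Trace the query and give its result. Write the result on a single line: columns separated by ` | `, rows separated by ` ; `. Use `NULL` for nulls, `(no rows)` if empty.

Rows where salary < 54 → hire_year values: [2023, 2017, 2021].
COUNT(hire_year) counts non-NULL values → 3.

3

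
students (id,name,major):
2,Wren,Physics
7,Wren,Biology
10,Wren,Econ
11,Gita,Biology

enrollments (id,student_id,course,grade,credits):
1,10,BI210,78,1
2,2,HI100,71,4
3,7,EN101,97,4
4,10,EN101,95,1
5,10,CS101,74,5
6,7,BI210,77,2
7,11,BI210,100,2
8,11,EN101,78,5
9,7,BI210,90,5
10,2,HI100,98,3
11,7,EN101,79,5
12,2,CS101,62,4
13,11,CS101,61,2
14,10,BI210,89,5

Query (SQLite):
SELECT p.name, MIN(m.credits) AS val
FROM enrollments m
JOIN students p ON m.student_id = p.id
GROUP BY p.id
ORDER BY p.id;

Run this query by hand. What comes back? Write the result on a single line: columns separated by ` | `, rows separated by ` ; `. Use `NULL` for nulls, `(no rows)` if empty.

Join each enrollments row to its students via student_id.
Group joined rows by students.id; compute MIN(m.credits) per group.
  2: ids {2, 10, 12} → MIN(m.credits)=3
  7: ids {3, 6, 9, 11} → MIN(m.credits)=2
  10: ids {1, 4, 5, 14} → MIN(m.credits)=1
  11: ids {7, 8, 13} → MIN(m.credits)=2

Wren | 3 ; Wren | 2 ; Wren | 1 ; Gita | 2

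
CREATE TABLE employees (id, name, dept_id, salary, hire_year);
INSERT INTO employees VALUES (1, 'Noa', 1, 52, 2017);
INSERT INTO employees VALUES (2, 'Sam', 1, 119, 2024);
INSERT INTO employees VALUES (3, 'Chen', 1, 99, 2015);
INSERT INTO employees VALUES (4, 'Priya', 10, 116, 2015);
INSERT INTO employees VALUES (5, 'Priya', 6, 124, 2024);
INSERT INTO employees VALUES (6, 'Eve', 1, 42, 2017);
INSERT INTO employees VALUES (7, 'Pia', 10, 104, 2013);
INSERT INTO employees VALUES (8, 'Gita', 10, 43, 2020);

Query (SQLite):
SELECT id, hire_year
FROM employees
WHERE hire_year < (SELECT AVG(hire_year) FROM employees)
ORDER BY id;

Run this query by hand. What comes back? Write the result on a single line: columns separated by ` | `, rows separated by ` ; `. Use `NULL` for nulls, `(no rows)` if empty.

1 | 2017 ; 3 | 2015 ; 4 | 2015 ; 6 | 2017 ; 7 | 2013

Scalar subquery: AVG(hire_year) over all employees rows = 2018.125.
Keep rows where hire_year < that value.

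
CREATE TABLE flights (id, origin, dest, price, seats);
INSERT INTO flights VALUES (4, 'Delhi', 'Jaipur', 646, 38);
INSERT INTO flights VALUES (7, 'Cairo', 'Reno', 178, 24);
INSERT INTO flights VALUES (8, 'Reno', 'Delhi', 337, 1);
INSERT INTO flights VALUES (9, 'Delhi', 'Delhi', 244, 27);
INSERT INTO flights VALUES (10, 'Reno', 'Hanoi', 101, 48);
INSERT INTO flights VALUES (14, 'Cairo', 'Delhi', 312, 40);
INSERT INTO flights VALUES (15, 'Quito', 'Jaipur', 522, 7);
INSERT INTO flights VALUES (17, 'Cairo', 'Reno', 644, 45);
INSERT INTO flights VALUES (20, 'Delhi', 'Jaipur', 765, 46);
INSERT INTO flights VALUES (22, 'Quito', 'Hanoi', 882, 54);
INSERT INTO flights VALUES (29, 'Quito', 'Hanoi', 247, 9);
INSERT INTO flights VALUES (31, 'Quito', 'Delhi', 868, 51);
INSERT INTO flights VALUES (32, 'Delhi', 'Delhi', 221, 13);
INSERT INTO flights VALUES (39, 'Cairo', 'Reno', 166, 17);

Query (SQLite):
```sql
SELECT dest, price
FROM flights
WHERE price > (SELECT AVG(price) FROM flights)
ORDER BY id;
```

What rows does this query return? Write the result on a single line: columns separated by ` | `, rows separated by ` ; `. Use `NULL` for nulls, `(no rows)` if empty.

Scalar subquery: AVG(price) over all flights rows = 438.071429 (≈; comparison uses full precision).
Keep rows where price > that value.

Jaipur | 646 ; Jaipur | 522 ; Reno | 644 ; Jaipur | 765 ; Hanoi | 882 ; Delhi | 868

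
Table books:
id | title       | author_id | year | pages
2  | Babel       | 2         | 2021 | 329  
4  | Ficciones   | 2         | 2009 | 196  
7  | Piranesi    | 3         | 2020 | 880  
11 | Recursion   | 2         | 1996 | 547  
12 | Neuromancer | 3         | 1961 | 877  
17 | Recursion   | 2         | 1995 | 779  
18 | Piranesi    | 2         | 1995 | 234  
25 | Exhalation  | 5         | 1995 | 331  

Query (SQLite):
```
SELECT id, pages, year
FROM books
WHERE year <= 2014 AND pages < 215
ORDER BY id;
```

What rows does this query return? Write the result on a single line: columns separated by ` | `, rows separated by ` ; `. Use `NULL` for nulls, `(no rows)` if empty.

4 | 196 | 2009

year <= 2014: ids {4, 11, 12, 17, 18, 25}
pages < 215: ids {4}
Combine with AND.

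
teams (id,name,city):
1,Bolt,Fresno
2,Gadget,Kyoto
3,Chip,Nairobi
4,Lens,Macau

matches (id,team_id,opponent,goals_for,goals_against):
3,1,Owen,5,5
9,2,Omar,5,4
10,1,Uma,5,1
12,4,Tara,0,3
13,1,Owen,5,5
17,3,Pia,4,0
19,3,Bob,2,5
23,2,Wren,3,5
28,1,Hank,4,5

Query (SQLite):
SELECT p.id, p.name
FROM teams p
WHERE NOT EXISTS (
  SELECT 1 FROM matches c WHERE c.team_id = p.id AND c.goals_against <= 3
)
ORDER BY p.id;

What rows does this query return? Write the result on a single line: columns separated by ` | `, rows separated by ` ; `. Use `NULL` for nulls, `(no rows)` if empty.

2 | Gadget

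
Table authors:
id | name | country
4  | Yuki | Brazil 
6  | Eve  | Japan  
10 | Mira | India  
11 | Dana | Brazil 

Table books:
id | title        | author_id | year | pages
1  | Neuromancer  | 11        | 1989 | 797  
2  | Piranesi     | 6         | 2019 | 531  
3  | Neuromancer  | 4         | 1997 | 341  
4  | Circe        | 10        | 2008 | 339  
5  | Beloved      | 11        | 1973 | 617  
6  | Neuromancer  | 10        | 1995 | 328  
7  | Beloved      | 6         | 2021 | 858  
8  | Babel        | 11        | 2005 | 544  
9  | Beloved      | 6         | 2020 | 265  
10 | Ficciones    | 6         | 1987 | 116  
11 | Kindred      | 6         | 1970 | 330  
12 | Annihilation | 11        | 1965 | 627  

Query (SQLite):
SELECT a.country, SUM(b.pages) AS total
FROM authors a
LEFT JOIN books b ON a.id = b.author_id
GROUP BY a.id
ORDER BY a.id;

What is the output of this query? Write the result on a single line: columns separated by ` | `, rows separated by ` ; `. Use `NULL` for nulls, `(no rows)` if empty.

Brazil | 341 ; Japan | 2100 ; India | 667 ; Brazil | 2585

LEFT JOIN keeps every authors row; unmatched ones get NULL for books columns.
Group by authors.id and compute SUM(b.pages). SUM over an all-NULL group is NULL.
  4: ids {3} → SUM(b.pages)=341
  6: ids {2, 7, 9, 10, 11} → SUM(b.pages)=2100
  10: ids {4, 6} → SUM(b.pages)=667
  11: ids {1, 5, 8, 12} → SUM(b.pages)=2585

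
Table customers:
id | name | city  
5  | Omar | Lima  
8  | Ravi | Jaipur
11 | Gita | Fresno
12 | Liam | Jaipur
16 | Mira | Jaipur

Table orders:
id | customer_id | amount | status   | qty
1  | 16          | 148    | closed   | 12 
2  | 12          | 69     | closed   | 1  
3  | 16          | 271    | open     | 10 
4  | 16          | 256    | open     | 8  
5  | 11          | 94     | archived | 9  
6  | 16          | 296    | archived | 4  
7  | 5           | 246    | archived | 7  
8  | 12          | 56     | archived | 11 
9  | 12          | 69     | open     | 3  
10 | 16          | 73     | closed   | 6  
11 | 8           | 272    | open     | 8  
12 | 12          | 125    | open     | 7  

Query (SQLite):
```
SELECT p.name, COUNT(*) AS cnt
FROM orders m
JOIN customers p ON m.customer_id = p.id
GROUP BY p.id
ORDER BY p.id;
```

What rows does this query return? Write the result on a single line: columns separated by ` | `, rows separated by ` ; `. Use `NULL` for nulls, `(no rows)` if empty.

Join each orders row to its customers via customer_id.
Group joined rows by customers.id; compute COUNT(*) per group.
  5: ids {7} → COUNT(*)=1
  8: ids {11} → COUNT(*)=1
  11: ids {5} → COUNT(*)=1
  12: ids {2, 8, 9, 12} → COUNT(*)=4
  16: ids {1, 3, 4, 6, 10} → COUNT(*)=5

Omar | 1 ; Ravi | 1 ; Gita | 1 ; Liam | 4 ; Mira | 5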